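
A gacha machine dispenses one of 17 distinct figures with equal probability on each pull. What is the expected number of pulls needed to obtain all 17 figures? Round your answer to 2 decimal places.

58.47

After i distinct types are collected, each trial gives a new one with probability (17−i)/17, so the expected wait for the next new type is 17/(17−i).
E = 17/17 + 17/16 + 17/15 + 17/14 + 17/13 + 17/12 + 17/11 + 17/10 + 17/9 + 17/8 + 17/7 + 17/6 + 17/5 + 17/4 + 17/3 + 17/2 + 17/1 = 42142223/720720 ≈ 58.47.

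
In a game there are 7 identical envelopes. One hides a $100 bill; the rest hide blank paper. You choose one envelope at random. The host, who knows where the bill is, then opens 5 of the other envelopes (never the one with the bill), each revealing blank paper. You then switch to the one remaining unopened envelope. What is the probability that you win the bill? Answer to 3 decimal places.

0.857

Your original envelope holds the bill with probability 1/7, so the other 6 collectively hold it with probability 6/7.
The host can always find 5 empty envelopes to open, so the reveals don't change that 6/7; it is now spread over the 1 remaining unopened envelope.
P(win by switching) = (6/7) · (1/1) = 6/7 ≈ 0.857.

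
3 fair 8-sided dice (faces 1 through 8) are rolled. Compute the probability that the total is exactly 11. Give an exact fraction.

21/256

There are 8^3 = 512 equally likely outcomes.
The number of ordered 3-tuples from {1,…,8} summing to 11 is 42.
P(sum = 11) = 42/512 = 21/256.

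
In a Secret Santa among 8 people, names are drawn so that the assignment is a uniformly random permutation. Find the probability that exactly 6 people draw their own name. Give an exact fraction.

1/1440

Choose which 6 of the 8 are fixed: C(8,6) = 28 ways.
The remaining 2 must have no fixed point: D(2) = 1.
P = 28·1/40320 = 1/1440.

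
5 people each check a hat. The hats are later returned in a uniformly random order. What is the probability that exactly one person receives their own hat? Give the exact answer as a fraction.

Choose which one is fixed: C(5,1) = 5 ways.
The remaining 4 must have no fixed point: D(4) = 9.
P = 5·9/120 = 3/8.

3/8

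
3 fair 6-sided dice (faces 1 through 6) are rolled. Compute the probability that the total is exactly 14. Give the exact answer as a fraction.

5/72

There are 6^3 = 216 equally likely outcomes.
The number of ordered 3-tuples from {1,…,6} summing to 14 is 15.
P(sum = 14) = 15/216 = 5/72.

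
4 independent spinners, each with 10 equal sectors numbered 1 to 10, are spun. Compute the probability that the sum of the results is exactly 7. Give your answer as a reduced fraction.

1/500

There are 10^4 = 10000 equally likely outcomes.
The number of ordered 4-tuples from {1,…,10} summing to 7 is 20.
P(sum = 7) = 20/10000 = 1/500.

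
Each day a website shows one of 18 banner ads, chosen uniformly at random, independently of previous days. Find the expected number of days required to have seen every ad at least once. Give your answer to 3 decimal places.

After i distinct types are collected, each trial gives a new one with probability (18−i)/18, so the expected wait for the next new type is 18/(18−i).
E = 18/18 + 18/17 + 18/16 + 18/15 + 18/14 + 18/13 + 18/12 + 18/11 + 18/10 + 18/9 + 18/8 + 18/7 + 18/6 + 18/5 + 18/4 + 18/3 + 18/2 + 18/1 = 42822903/680680 ≈ 62.912.

62.912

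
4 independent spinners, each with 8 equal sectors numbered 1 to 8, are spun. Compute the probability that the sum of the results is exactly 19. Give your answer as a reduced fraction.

21/256

There are 8^4 = 4096 equally likely outcomes.
The number of ordered 4-tuples from {1,…,8} summing to 19 is 336.
P(sum = 19) = 336/4096 = 21/256.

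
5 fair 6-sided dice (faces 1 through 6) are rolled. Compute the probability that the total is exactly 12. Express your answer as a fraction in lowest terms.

305/7776

There are 6^5 = 7776 equally likely outcomes.
The number of ordered 5-tuples from {1,…,6} summing to 12 is 305.
P(sum = 12) = 305/7776.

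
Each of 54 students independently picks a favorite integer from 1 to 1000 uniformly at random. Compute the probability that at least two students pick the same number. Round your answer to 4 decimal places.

It's easier to compute the probability that all 54 are distinct.
P(all distinct) = 1000/1000 · 999/1000 · ··· · 947/1000 ≈ 0.2329.
So the probability of at least one match is 1 − 0.2329 = 0.7671.

0.7671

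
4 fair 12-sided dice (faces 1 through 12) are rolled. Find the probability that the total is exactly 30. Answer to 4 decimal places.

There are 12^4 = 20736 equally likely outcomes.
The number of ordered 4-tuples from {1,…,12} summing to 30 is 994.
P(sum = 30) = 994/20736 = 497/10368 ≈ 0.0479.

0.0479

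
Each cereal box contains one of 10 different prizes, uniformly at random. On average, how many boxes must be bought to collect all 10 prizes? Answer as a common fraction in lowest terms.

7381/252

After i distinct types are collected, each trial gives a new one with probability (10−i)/10, so the expected wait for the next new type is 10/(10−i).
E = 10/10 + 10/9 + 10/8 + 10/7 + 10/6 + 10/5 + 10/4 + 10/3 + 10/2 + 10/1 = 7381/252.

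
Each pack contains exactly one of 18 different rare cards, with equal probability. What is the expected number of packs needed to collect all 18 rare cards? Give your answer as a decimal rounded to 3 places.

62.912

After i distinct types are collected, each trial gives a new one with probability (18−i)/18, so the expected wait for the next new type is 18/(18−i).
E = 18/18 + 18/17 + 18/16 + 18/15 + 18/14 + 18/13 + 18/12 + 18/11 + 18/10 + 18/9 + 18/8 + 18/7 + 18/6 + 18/5 + 18/4 + 18/3 + 18/2 + 18/1 = 42822903/680680 ≈ 62.912.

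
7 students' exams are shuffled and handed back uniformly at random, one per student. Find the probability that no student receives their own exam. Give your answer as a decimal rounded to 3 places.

This is the derangement probability: permutations of 7 with no fixed point.
D(7) = 7! · (1 − 1/1! + 1/2! − ··· + (−1)^7/7!) = 1854.
P = 1854/5040 = 103/280 ≈ 0.368.

0.368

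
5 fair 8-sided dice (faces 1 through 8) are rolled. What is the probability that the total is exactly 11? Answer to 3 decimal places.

0.006

There are 8^5 = 32768 equally likely outcomes.
The number of ordered 5-tuples from {1,…,8} summing to 11 is 210.
P(sum = 11) = 210/32768 = 105/16384 ≈ 0.006.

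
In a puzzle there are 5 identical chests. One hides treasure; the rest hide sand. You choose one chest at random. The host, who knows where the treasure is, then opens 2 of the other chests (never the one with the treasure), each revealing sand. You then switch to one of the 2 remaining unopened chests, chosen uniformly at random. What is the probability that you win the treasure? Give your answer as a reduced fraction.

Your original chest holds the treasure with probability 1/5, so the other 4 collectively hold it with probability 4/5.
The host can always find 2 empty chests to open, so the reveals don't change that 4/5; it is now spread over the 2 remaining unopened chests.
P(win by switching) = (4/5) · (1/2) = 2/5.

2/5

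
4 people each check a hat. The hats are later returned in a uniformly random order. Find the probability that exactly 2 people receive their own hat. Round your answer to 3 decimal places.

Choose which 2 of the 4 are fixed: C(4,2) = 6 ways.
The remaining 2 must have no fixed point: D(2) = 1.
P = 6·1/24 = 1/4 ≈ 0.250.

0.250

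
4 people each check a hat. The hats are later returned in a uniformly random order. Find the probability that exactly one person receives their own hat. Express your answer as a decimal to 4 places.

0.3333

Choose which one is fixed: C(4,1) = 4 ways.
The remaining 3 must have no fixed point: D(3) = 2.
P = 4·2/24 = 1/3 ≈ 0.3333.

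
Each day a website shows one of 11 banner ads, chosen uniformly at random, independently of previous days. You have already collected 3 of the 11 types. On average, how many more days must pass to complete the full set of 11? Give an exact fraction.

8371/280

Starting from 3 distinct types, each trial gives a new one with probability (11−i)/11 when i types are held, so the wait for the next new type is 11/(11−i).
E = 11/8 + 11/7 + 11/6 + 11/5 + 11/4 + 11/3 + 11/2 + 11/1 = 8371/280.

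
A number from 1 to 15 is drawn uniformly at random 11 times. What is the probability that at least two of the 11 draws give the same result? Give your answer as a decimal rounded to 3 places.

0.994

P(all 11 different) = 15/15 · 14/15 · ··· · 5/15 ≈ 0.006.
P(at least two equal) = 1 − 0.006 = 0.994.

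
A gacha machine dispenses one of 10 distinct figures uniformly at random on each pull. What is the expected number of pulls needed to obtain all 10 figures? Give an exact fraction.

After i distinct types are collected, each trial gives a new one with probability (10−i)/10, so the expected wait for the next new type is 10/(10−i).
E = 10/10 + 10/9 + 10/8 + 10/7 + 10/6 + 10/5 + 10/4 + 10/3 + 10/2 + 10/1 = 7381/252.

7381/252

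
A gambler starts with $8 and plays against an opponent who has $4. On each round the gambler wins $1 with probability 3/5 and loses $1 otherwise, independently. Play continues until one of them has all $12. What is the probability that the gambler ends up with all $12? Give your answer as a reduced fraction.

Let r = q/p = (2/5)/(3/5) = 2/3. The recurrence P(i) = p·P(i+1) + q·P(i−1) with P(0)=0, P(12)=1 gives P(i) = (1 − r^i)/(1 − r^12).
P(8) = (1 − (2/3)^8) / (1 − (2/3)^12) = 7857/8113.

7857/8113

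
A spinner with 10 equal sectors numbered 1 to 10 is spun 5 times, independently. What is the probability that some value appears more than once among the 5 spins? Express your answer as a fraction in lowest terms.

436/625

P(all 5 different) = 10/10 · 9/10 · ··· · 6/10 = 189/625.
P(at least two equal) = 1 − 189/625 = 436/625.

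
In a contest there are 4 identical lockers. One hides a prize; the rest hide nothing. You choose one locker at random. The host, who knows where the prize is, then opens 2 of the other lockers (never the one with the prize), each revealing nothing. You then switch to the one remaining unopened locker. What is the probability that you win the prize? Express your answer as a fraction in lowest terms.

3/4

Your original locker holds the prize with probability 1/4, so the other 3 collectively hold it with probability 3/4.
The host can always find 2 empty lockers to open, so the reveals don't change that 3/4; it is now spread over the 1 remaining unopened locker.
P(win by switching) = (3/4) · (1/1) = 3/4.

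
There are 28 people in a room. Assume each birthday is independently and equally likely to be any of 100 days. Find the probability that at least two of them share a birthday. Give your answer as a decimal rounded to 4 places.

It's easier to compute the probability that all 28 are distinct.
P(all distinct) = 100/100 · 99/100 · ··· · 73/100 ≈ 0.0152.
So the probability of at least one match is 1 − 0.0152 = 0.9848.

0.9848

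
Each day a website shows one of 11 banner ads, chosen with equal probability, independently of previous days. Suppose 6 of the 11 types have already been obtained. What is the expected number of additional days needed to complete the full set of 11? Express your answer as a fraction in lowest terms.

Starting from 6 distinct types, each trial gives a new one with probability (11−i)/11 when i types are held, so the wait for the next new type is 11/(11−i).
E = 11/5 + 11/4 + 11/3 + 11/2 + 11/1 = 1507/60.

1507/60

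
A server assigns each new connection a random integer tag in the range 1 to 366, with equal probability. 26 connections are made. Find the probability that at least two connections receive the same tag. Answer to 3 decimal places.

It's easier to compute the probability that all 26 are distinct.
P(all distinct) = 366/366 · 365/366 · ··· · 341/366 ≈ 0.403.
So the probability of at least one match is 1 − 0.403 = 0.597.

0.597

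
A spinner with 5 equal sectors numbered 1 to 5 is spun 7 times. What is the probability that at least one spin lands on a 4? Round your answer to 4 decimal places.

P(no spin lands on a 4) = (4/5)^7 ≈ 0.2097.
P(at least one) = 1 − 0.2097 = 0.7903.

0.7903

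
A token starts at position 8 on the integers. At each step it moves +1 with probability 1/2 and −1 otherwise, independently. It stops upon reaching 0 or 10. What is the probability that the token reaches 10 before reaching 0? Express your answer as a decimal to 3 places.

0.800

With a fair step, P(i) = ½P(i−1) + ½P(i+1) with P(0)=0, P(10)=1 has the linear solution P(i) = i/10.
P(8) = 8/10 = 4/5 ≈ 0.800.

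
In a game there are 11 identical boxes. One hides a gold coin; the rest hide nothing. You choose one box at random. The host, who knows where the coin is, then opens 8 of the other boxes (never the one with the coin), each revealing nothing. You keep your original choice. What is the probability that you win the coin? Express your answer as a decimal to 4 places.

The host can always open 8 empty boxes regardless of your choice, so the reveals give no information about your original box.
P(win by staying) = 1/11 ≈ 0.0909.

0.0909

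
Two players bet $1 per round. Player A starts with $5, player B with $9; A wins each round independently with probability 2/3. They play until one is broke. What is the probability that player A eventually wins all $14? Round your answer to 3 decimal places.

Let r = q/p = (1/3)/(2/3) = 1/2. The recurrence P(i) = p·P(i+1) + q·P(i−1) with P(0)=0, P(14)=1 gives P(i) = (1 − r^i)/(1 − r^14).
P(5) = (1 − (1/2)^5) / (1 − (1/2)^14) = 15872/16383 ≈ 0.969.

0.969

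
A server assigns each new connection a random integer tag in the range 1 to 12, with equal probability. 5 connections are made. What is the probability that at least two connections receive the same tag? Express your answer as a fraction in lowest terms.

It's easier to compute the probability that all 5 are distinct.
P(all distinct) = 12/12 · 11/12 · ··· · 8/12 = 55/144.
So the probability of at least one match is 1 − 55/144 = 89/144.

89/144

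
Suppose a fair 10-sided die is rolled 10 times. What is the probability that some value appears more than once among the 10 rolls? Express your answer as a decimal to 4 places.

P(all 10 different) = 10/10 · 9/10 · ··· · 1/10 ≈ 0.0004.
P(at least two equal) = 1 − 0.0004 = 0.9996.

0.9996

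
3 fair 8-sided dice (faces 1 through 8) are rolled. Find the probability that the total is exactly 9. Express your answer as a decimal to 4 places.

0.0547

There are 8^3 = 512 equally likely outcomes.
The number of ordered 3-tuples from {1,…,8} summing to 9 is 28.
P(sum = 9) = 28/512 = 7/128 ≈ 0.0547.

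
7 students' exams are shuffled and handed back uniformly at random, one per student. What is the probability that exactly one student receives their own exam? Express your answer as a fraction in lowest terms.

Choose which one is fixed: C(7,1) = 7 ways.
The remaining 6 must have no fixed point: D(6) = 265.
P = 7·265/5040 = 53/144.

53/144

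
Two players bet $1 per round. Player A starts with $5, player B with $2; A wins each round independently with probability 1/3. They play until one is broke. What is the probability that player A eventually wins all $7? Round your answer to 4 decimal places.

Let r = q/p = (2/3)/(1/3) = 2. The recurrence P(i) = p·P(i+1) + q·P(i−1) with P(0)=0, P(7)=1 gives P(i) = (1 − r^i)/(1 − r^7).
P(5) = (1 − (2)^5) / (1 − (2)^7) = 31/127 ≈ 0.2441.

0.2441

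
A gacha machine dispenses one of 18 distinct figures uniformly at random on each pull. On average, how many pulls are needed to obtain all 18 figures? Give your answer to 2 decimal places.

62.91

After i distinct types are collected, each trial gives a new one with probability (18−i)/18, so the expected wait for the next new type is 18/(18−i).
E = 18/18 + 18/17 + 18/16 + 18/15 + 18/14 + 18/13 + 18/12 + 18/11 + 18/10 + 18/9 + 18/8 + 18/7 + 18/6 + 18/5 + 18/4 + 18/3 + 18/2 + 18/1 = 42822903/680680 ≈ 62.91.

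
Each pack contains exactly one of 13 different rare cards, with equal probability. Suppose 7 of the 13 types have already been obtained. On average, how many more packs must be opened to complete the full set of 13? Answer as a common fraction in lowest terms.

637/20

Starting from 7 distinct types, each trial gives a new one with probability (13−i)/13 when i types are held, so the wait for the next new type is 13/(13−i).
E = 13/6 + 13/5 + 13/4 + 13/3 + 13/2 + 13/1 = 637/20.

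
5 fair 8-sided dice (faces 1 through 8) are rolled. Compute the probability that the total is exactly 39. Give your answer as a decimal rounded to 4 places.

There are 8^5 = 32768 equally likely outcomes.
The number of ordered 5-tuples from {1,…,8} summing to 39 is 5.
P(sum = 39) = 5/32768 ≈ 0.0002.

0.0002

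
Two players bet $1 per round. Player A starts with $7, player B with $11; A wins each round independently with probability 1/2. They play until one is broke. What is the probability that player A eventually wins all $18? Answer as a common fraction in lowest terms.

With a fair step, P(i) = ½P(i−1) + ½P(i+1) with P(0)=0, P(18)=1 has the linear solution P(i) = i/18.
P(7) = 7/18.

7/18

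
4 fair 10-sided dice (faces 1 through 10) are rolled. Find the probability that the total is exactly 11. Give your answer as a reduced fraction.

There are 10^4 = 10000 equally likely outcomes.
The number of ordered 4-tuples from {1,…,10} summing to 11 is 120.
P(sum = 11) = 120/10000 = 3/250.

3/250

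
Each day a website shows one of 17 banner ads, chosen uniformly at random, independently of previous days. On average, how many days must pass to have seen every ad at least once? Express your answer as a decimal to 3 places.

58.472

After i distinct types are collected, each trial gives a new one with probability (17−i)/17, so the expected wait for the next new type is 17/(17−i).
E = 17/17 + 17/16 + 17/15 + 17/14 + 17/13 + 17/12 + 17/11 + 17/10 + 17/9 + 17/8 + 17/7 + 17/6 + 17/5 + 17/4 + 17/3 + 17/2 + 17/1 = 42142223/720720 ≈ 58.472.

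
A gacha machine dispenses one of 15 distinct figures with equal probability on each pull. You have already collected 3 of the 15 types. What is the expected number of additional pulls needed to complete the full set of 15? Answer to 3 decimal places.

46.548

Starting from 3 distinct types, each trial gives a new one with probability (15−i)/15 when i types are held, so the wait for the next new type is 15/(15−i).
E = 15/12 + 15/11 + 15/10 + 15/9 + 15/8 + 15/7 + 15/6 + 15/5 + 15/4 + 15/3 + 15/2 + 15/1 = 86021/1848 ≈ 46.548.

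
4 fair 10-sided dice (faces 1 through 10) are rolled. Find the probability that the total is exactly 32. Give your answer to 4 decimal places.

There are 10^4 = 10000 equally likely outcomes.
The number of ordered 4-tuples from {1,…,10} summing to 32 is 165.
P(sum = 32) = 165/10000 = 33/2000 ≈ 0.0165.

0.0165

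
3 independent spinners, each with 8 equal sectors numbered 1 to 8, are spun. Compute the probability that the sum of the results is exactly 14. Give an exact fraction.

3/32

There are 8^3 = 512 equally likely outcomes.
The number of ordered 3-tuples from {1,…,8} summing to 14 is 48.
P(sum = 14) = 48/512 = 3/32.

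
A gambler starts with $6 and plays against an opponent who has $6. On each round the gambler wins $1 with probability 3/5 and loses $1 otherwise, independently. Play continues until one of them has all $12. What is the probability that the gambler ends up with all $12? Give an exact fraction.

Let r = q/p = (2/5)/(3/5) = 2/3. The recurrence P(i) = p·P(i+1) + q·P(i−1) with P(0)=0, P(12)=1 gives P(i) = (1 − r^i)/(1 − r^12).
P(6) = (1 − (2/3)^6) / (1 − (2/3)^12) = 729/793.

729/793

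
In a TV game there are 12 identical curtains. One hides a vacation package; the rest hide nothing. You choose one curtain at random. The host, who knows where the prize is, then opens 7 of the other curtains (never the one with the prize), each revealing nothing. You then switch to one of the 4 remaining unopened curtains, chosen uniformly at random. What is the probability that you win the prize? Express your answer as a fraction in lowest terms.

Your original curtain holds the prize with probability 1/12, so the other 11 collectively hold it with probability 11/12.
The host can always find 7 empty curtains to open, so the reveals don't change that 11/12; it is now spread over the 4 remaining unopened curtains.
P(win by switching) = (11/12) · (1/4) = 11/48.

11/48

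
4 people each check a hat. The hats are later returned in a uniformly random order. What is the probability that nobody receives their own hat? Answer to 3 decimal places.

0.375

This is the derangement probability: permutations of 4 with no fixed point.
D(4) = 4! · (1 − 1/1! + 1/2! − ··· + (−1)^4/4!) = 9.
P = 9/24 = 3/8 ≈ 0.375.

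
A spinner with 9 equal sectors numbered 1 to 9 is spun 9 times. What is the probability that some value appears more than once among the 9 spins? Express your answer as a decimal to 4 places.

0.9991

P(all 9 different) = 9/9 · 8/9 · ··· · 1/9 ≈ 0.0009.
P(at least two equal) = 1 − 0.0009 = 0.9991.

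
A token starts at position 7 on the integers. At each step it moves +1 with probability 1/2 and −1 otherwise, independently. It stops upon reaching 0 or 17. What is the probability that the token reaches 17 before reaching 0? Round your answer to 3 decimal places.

With a fair step, P(i) = ½P(i−1) + ½P(i+1) with P(0)=0, P(17)=1 has the linear solution P(i) = i/17.
P(7) = 7/17 ≈ 0.412.

0.412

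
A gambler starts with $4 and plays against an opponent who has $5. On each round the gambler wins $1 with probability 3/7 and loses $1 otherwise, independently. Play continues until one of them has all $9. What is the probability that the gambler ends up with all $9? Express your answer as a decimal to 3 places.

Let r = q/p = (4/7)/(3/7) = 4/3. The recurrence P(i) = p·P(i+1) + q·P(i−1) with P(0)=0, P(9)=1 gives P(i) = (1 − r^i)/(1 − r^9).
P(4) = (1 − (4/3)^4) / (1 − (4/3)^9) = 42525/242461 ≈ 0.175.

0.175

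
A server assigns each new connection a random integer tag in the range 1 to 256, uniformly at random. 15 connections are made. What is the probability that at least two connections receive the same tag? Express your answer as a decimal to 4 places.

0.3417

It's easier to compute the probability that all 15 are distinct.
P(all distinct) = 256/256 · 255/256 · ··· · 242/256 ≈ 0.6583.
So the probability of at least one match is 1 − 0.6583 = 0.3417.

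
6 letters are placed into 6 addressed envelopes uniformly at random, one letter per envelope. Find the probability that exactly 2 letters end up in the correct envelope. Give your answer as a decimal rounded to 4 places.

0.1875

Choose which 2 of the 6 are fixed: C(6,2) = 15 ways.
The remaining 4 must have no fixed point: D(4) = 9.
P = 15·9/720 = 3/16 ≈ 0.1875.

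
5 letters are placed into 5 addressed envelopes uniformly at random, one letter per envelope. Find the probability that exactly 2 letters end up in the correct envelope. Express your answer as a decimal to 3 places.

Choose which 2 of the 5 are fixed: C(5,2) = 10 ways.
The remaining 3 must have no fixed point: D(3) = 2.
P = 10·2/120 = 1/6 ≈ 0.167.

0.167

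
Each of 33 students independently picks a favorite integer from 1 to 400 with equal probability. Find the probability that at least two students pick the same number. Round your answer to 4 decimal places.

It's easier to compute the probability that all 33 are distinct.
P(all distinct) = 400/400 · 399/400 · ··· · 368/400 ≈ 0.2574.
So the probability of at least one match is 1 − 0.2574 = 0.7426.

0.7426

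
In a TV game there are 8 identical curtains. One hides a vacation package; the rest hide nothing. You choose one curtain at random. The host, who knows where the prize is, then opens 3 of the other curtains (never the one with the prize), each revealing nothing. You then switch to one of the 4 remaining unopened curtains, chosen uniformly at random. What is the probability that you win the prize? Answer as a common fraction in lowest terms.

7/32

Your original curtain holds the prize with probability 1/8, so the other 7 collectively hold it with probability 7/8.
The host can always find 3 empty curtains to open, so the reveals don't change that 7/8; it is now spread over the 4 remaining unopened curtains.
P(win by switching) = (7/8) · (1/4) = 7/32.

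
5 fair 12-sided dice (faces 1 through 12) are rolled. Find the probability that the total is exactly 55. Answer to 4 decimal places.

There are 12^5 = 248832 equally likely outcomes.
The number of ordered 5-tuples from {1,…,12} summing to 55 is 126.
P(sum = 55) = 126/248832 = 7/13824 ≈ 0.0005.

0.0005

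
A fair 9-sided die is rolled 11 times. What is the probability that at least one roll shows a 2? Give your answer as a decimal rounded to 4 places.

P(no roll shows a 2) = (8/9)^11 ≈ 0.2737.
P(at least one) = 1 − 0.2737 = 0.7263.

0.7263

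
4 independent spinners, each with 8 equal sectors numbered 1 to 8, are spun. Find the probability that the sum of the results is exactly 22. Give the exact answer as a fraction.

There are 8^4 = 4096 equally likely outcomes.
The number of ordered 4-tuples from {1,…,8} summing to 22 is 246.
P(sum = 22) = 246/4096 = 123/2048.

123/2048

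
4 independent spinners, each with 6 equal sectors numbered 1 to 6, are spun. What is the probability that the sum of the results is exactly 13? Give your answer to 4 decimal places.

There are 6^4 = 1296 equally likely outcomes.
The number of ordered 4-tuples from {1,…,6} summing to 13 is 140.
P(sum = 13) = 140/1296 = 35/324 ≈ 0.1080.

0.1080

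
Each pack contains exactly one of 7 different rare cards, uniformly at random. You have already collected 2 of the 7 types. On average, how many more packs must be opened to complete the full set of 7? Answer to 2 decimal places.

15.98

Starting from 2 distinct types, each trial gives a new one with probability (7−i)/7 when i types are held, so the wait for the next new type is 7/(7−i).
E = 7/5 + 7/4 + 7/3 + 7/2 + 7/1 = 959/60 ≈ 15.98.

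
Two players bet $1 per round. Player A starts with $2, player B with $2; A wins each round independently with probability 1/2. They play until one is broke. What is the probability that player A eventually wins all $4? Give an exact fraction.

With a fair step, P(i) = ½P(i−1) + ½P(i+1) with P(0)=0, P(4)=1 has the linear solution P(i) = i/4.
P(2) = 2/4 = 1/2.

1/2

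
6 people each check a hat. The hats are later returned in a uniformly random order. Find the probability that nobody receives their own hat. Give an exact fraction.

53/144

This is the derangement probability: permutations of 6 with no fixed point.
D(6) = 6! · (1 − 1/1! + 1/2! − ··· + (−1)^6/6!) = 265.
P = 265/720 = 53/144.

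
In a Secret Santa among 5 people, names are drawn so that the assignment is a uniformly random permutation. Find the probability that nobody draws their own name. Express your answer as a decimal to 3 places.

0.367

This is the derangement probability: permutations of 5 with no fixed point.
D(5) = 5! · (1 − 1/1! + 1/2! − ··· + (−1)^5/5!) = 44.
P = 44/120 = 11/30 ≈ 0.367.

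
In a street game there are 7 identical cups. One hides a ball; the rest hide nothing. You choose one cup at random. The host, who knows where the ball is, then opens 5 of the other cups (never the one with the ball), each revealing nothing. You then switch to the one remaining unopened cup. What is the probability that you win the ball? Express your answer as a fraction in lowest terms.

Your original cup holds the ball with probability 1/7, so the other 6 collectively hold it with probability 6/7.
The host can always find 5 empty cups to open, so the reveals don't change that 6/7; it is now spread over the 1 remaining unopened cup.
P(win by switching) = (6/7) · (1/1) = 6/7.

6/7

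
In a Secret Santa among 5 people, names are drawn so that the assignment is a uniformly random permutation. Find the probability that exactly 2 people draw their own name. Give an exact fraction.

1/6

Choose which 2 of the 5 are fixed: C(5,2) = 10 ways.
The remaining 3 must have no fixed point: D(3) = 2.
P = 10·2/120 = 1/6.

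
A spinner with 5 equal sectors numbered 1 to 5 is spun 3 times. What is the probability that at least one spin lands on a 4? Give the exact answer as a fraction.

P(no spin lands on a 4) = (4/5)^3 = 64/125.
P(at least one) = 1 − 64/125 = 61/125.

61/125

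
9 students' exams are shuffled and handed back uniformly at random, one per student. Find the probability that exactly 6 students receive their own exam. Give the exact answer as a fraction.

1/2160

Choose which 6 of the 9 are fixed: C(9,6) = 84 ways.
The remaining 3 must have no fixed point: D(3) = 2.
P = 84·2/362880 = 1/2160.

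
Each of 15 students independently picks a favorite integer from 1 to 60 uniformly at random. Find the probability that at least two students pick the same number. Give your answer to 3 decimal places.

0.852

It's easier to compute the probability that all 15 are distinct.
P(all distinct) = 60/60 · 59/60 · ··· · 46/60 ≈ 0.148.
So the probability of at least one match is 1 − 0.148 = 0.852.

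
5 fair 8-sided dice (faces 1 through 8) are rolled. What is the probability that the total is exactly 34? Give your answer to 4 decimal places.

0.0064

There are 8^5 = 32768 equally likely outcomes.
The number of ordered 5-tuples from {1,…,8} summing to 34 is 210.
P(sum = 34) = 210/32768 = 105/16384 ≈ 0.0064.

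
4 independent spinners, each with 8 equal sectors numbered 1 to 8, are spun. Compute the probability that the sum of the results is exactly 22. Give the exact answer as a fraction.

123/2048

There are 8^4 = 4096 equally likely outcomes.
The number of ordered 4-tuples from {1,…,8} summing to 22 is 246.
P(sum = 22) = 246/4096 = 123/2048.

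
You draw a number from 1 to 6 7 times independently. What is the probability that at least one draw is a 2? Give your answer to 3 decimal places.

0.721

P(no draw is a 2) = (5/6)^7 ≈ 0.279.
P(at least one) = 1 − 0.279 = 0.721.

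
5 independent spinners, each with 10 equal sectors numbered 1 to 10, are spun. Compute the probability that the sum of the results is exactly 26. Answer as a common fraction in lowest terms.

There are 10^5 = 100000 equally likely outcomes.
The number of ordered 5-tuples from {1,…,10} summing to 26 is 5875.
P(sum = 26) = 5875/100000 = 47/800.

47/800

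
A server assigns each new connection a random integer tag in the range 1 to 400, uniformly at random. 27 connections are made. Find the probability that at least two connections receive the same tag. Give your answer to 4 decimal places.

0.5924

It's easier to compute the probability that all 27 are distinct.
P(all distinct) = 400/400 · 399/400 · ··· · 374/400 ≈ 0.4076.
So the probability of at least one match is 1 − 0.4076 = 0.5924.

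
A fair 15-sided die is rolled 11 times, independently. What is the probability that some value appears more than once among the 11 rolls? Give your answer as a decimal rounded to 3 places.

P(all 11 different) = 15/15 · 14/15 · ··· · 5/15 ≈ 0.006.
P(at least two equal) = 1 − 0.006 = 0.994.

0.994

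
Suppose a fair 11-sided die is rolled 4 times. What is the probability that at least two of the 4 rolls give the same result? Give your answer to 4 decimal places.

P(all 4 different) = 11/11 · 10/11 · ··· · 8/11 ≈ 0.5409.
P(at least two equal) = 1 − 0.5409 = 0.4591.

0.4591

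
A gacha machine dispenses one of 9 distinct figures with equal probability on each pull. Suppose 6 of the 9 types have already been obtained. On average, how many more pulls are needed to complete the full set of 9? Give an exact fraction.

33/2

Starting from 6 distinct types, each trial gives a new one with probability (9−i)/9 when i types are held, so the wait for the next new type is 9/(9−i).
E = 9/3 + 9/2 + 9/1 = 33/2.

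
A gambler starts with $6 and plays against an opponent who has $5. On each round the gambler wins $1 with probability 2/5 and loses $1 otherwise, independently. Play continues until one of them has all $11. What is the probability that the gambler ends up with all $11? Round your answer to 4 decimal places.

Let r = q/p = (3/5)/(2/5) = 3/2. The recurrence P(i) = p·P(i+1) + q·P(i−1) with P(0)=0, P(11)=1 gives P(i) = (1 − r^i)/(1 − r^11).
P(6) = (1 − (3/2)^6) / (1 − (3/2)^11) = 21280/175099 ≈ 0.1215.

0.1215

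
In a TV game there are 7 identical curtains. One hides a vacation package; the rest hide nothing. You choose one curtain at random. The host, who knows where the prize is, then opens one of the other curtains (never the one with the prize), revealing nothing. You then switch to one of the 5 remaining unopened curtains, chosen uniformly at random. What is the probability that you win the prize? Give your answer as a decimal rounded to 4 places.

0.1714

Your original curtain holds the prize with probability 1/7, so the other 6 collectively hold it with probability 6/7.
The host can always find an empty curtain to open, so this doesn't change that 6/7; it is now spread over the 5 remaining unopened curtains.
P(win by switching) = (6/7) · (1/5) = 6/35 ≈ 0.1714.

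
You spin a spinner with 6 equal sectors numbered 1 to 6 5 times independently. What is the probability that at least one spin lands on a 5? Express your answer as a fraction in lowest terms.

4651/7776

P(no spin lands on a 5) = (5/6)^5 = 3125/7776.
P(at least one) = 1 − 3125/7776 = 4651/7776.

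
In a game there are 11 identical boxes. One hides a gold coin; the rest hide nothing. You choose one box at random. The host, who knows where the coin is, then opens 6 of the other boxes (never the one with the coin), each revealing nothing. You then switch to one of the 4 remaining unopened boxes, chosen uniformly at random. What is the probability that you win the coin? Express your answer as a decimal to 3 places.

Your original box holds the coin with probability 1/11, so the other 10 collectively hold it with probability 10/11.
The host can always find 6 empty boxes to open, so the reveals don't change that 10/11; it is now spread over the 4 remaining unopened boxes.
P(win by switching) = (10/11) · (1/4) = 5/22 ≈ 0.227.

0.227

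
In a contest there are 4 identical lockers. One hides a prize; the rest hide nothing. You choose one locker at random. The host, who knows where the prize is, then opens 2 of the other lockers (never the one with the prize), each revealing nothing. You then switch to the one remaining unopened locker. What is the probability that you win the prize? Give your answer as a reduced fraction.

Your original locker holds the prize with probability 1/4, so the other 3 collectively hold it with probability 3/4.
The host can always find 2 empty lockers to open, so the reveals don't change that 3/4; it is now spread over the 1 remaining unopened locker.
P(win by switching) = (3/4) · (1/1) = 3/4.

3/4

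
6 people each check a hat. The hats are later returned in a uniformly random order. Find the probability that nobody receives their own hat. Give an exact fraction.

53/144

This is the derangement probability: permutations of 6 with no fixed point.
D(6) = 6! · (1 − 1/1! + 1/2! − ··· + (−1)^6/6!) = 265.
P = 265/720 = 53/144.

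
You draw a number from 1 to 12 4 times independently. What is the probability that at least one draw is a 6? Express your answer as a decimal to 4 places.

P(no draw is a 6) = (11/12)^4 ≈ 0.7061.
P(at least one) = 1 − 0.7061 = 0.2939.

0.2939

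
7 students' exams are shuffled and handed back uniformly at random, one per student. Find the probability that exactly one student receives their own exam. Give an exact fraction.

53/144

Choose which one is fixed: C(7,1) = 7 ways.
The remaining 6 must have no fixed point: D(6) = 265.
P = 7·265/5040 = 53/144.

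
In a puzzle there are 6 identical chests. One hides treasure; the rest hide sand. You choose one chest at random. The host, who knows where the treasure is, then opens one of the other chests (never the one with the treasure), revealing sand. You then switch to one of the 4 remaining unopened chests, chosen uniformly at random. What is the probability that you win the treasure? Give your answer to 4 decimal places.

0.2083

Your original chest holds the treasure with probability 1/6, so the other 5 collectively hold it with probability 5/6.
The host can always find an empty chest to open, so this doesn't change that 5/6; it is now spread over the 4 remaining unopened chests.
P(win by switching) = (5/6) · (1/4) = 5/24 ≈ 0.2083.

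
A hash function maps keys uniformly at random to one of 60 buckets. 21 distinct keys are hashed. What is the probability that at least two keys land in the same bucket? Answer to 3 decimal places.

0.981

It's easier to compute the probability that all 21 are distinct.
P(all distinct) = 60/60 · 59/60 · ··· · 40/60 ≈ 0.019.
So the probability of at least one match is 1 − 0.019 = 0.981.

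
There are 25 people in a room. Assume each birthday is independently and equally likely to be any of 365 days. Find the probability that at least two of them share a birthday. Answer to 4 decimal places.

It's easier to compute the probability that all 25 are distinct.
P(all distinct) = 365/365 · 364/365 · ··· · 341/365 ≈ 0.4313.
So the probability of at least one match is 1 − 0.4313 = 0.5687.

0.5687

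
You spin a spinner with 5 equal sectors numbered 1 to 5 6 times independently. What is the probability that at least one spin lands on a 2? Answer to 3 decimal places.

P(no spin lands on a 2) = (4/5)^6 ≈ 0.262.
P(at least one) = 1 − 0.262 = 0.738.

0.738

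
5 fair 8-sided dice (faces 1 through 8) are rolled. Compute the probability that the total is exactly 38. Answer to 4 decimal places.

There are 8^5 = 32768 equally likely outcomes.
The number of ordered 5-tuples from {1,…,8} summing to 38 is 15.
P(sum = 38) = 15/32768 ≈ 0.0005.

0.0005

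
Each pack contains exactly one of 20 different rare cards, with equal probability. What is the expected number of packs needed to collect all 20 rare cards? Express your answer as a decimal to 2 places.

After i distinct types are collected, each trial gives a new one with probability (20−i)/20, so the expected wait for the next new type is 20/(20−i).
E = 20/20 + 20/19 + 20/18 + 20/17 + 20/16 + 20/15 + 20/14 + 20/13 + 20/12 + 20/11 + 20/10 + 20/9 + 20/8 + 20/7 + 20/6 + 20/5 + 20/4 + 20/3 + 20/2 + 20/1 = 279175675/3879876 ≈ 71.95.

71.95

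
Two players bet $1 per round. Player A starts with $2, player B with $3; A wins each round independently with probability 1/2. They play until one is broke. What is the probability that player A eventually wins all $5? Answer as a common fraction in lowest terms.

2/5

With a fair step, P(i) = ½P(i−1) + ½P(i+1) with P(0)=0, P(5)=1 has the linear solution P(i) = i/5.
P(2) = 2/5.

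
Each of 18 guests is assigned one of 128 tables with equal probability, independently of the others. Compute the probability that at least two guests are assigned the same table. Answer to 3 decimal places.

0.715

It's easier to compute the probability that all 18 are distinct.
P(all distinct) = 128/128 · 127/128 · ··· · 111/128 ≈ 0.285.
So the probability of at least one match is 1 − 0.285 = 0.715.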